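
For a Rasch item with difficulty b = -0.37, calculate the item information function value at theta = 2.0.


P = 1/(1+exp(-(2.0--0.37))) = 0.9145
I = P*(1-P) = 0.9145 * 0.0855
I = 0.0782

0.0782


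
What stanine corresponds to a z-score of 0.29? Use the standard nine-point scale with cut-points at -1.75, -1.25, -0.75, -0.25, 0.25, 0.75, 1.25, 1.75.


Stanine boundaries: [-1.75, -1.25, -0.75, -0.25, 0.25, 0.75, 1.25, 1.75]
z = 0.29
Check each boundary:
  z >= -1.75 -> could be stanine 2
  z >= -1.25 -> could be stanine 3
  z >= -0.75 -> could be stanine 4
  z >= -0.25 -> could be stanine 5
  z >= 0.25 -> could be stanine 6
  z < 0.75
  z < 1.25
  z < 1.75
Highest qualifying boundary gives stanine = 6

6


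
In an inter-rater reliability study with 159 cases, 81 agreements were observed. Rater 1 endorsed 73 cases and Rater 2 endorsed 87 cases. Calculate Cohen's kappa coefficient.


P_o = 81/159 = 0.509434
P_e = (73*87 + 86*72) / 25281 = 0.496143
kappa = (P_o - P_e) / (1 - P_e)
kappa = (0.509434 - 0.496143) / (1 - 0.496143)
kappa = 0.0264

0.0264


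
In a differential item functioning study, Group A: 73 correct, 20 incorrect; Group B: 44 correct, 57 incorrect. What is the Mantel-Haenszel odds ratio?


Odds_A = 73/20 = 3.65
Odds_B = 44/57 = 0.7719
OR = Odds_A / Odds_B = 3.65 / 0.7719
Exactly, OR = (73 * 57) / (20 * 44) = 4161 / 880
OR = 4.7284

4.7284


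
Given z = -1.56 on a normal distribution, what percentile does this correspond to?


CDF(z) = 0.5 * (1 + erf(z/sqrt(2)))
erf(-1.1031) = -0.8812
CDF = 0.0594
Percentile rank = 0.0594 * 100 = 5.94

5.94


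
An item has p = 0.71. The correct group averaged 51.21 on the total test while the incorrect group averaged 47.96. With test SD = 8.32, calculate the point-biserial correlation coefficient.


q = 1 - p = 0.29
rpb = ((M1 - M0) / SD) * sqrt(p * q)
rpb = ((51.21 - 47.96) / 8.32) * sqrt(0.71 * 0.29)
rpb = 0.1773

0.1773


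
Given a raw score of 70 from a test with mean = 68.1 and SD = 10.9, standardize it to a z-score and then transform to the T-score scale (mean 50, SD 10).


z = (X - mean) / SD = (70 - 68.1) / 10.9
z = 1.9 / 10.9
z = 0.1743
T-score = T = 50 + 10z
Carry z at full precision (z = 1.9 / 10.9) into the conversion:
T-score = 50 + 10 * (1.9 / 10.9) = 50 + 19 / 10.9
T-score = 50 + 1.7431
T-score = 51.7431

51.7431


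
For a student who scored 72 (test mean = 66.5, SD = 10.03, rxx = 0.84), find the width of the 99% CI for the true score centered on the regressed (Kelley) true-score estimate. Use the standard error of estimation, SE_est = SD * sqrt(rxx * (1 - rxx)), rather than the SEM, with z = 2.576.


True score estimate = 0.84*72 + 0.16*66.5 = 71.12
SE_est = SD * sqrt(rxx * (1 - rxx)) = 10.03 * sqrt(0.84 * 0.16) = 10.03 * sqrt(0.1344) = 3.677059
CI = T_est +/- z * SE_est, so width = 2 * z * SE_est = 2 * 2.576 * 3.677059
Width = 18.9442

18.9442


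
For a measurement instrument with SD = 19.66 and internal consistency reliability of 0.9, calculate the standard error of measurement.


SEM = SD * sqrt(1 - rxx)
SEM = 19.66 * sqrt(1 - 0.9)
SEM = 19.66 * sqrt(0.1) = 19.66 * 0.316228
SEM = 6.217

6.217


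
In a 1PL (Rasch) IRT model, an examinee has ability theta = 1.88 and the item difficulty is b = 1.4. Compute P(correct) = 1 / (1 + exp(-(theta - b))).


theta - b = 1.88 - 1.4 = 0.48
exp(-(theta - b)) = exp(-0.48) = 0.6188
P = 1 / (1 + 0.6188)
P = 0.6177

0.6177


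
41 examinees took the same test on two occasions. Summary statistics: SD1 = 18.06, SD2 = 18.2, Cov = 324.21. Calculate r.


r = cov(X,Y) / (SD_X * SD_Y)
r = 324.21 / (18.06 * 18.2)
r = 324.21 / 328.692
r = 0.9864

0.9864


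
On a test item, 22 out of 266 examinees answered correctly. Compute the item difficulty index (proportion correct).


Item difficulty p = number correct / total examinees
p = 22 / 266
p = 0.0827

0.0827


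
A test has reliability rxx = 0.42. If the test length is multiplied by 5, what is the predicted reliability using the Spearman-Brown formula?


r_new = (n * rxx) / (1 + (n-1) * rxx)
r_new = (5 * 0.42) / (1 + 4 * 0.42)
r_new = 2.1 / 2.68
r_new = 0.7836

0.7836


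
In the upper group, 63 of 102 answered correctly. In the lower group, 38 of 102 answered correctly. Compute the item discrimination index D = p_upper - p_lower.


p_upper = 63/102 = 0.6176
p_lower = 38/102 = 0.3725
D = 0.6176 - 0.3725 = 0.2451

0.2451


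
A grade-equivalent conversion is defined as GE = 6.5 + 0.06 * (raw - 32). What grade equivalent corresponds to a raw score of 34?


raw - median = 34 - 32 = 2
slope * diff = 0.06 * 2 = 0.12
GE = 6.5 + 0.12
GE = 6.62

6.62


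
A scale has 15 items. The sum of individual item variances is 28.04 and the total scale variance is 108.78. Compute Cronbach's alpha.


alpha = (k/(k-1)) * (1 - sum(si^2)/s_total^2)
= (15/14) * (1 - 28.04/108.78)
alpha = 0.7952

0.7952


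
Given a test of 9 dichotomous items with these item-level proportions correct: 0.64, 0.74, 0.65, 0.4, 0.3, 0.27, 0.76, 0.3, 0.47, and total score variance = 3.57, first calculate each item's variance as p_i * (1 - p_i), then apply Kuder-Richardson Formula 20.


For each item, compute p_i * q_i:
  Item 1: 0.64 * 0.36 = 0.2304
  Item 2: 0.74 * 0.26 = 0.1924
  Item 3: 0.65 * 0.35 = 0.2275
  Item 4: 0.4 * 0.6 = 0.24
  Item 5: 0.3 * 0.7 = 0.21
  Item 6: 0.27 * 0.73 = 0.1971
  Item 7: 0.76 * 0.24 = 0.1824
  Item 8: 0.3 * 0.7 = 0.21
  Item 9: 0.47 * 0.53 = 0.2491
Sum(p_i * q_i) = 0.2304 + 0.1924 + 0.2275 + 0.24 + 0.21 + 0.1971 + 0.1824 + 0.21 + 0.2491 = 1.9389
KR-20 = (k/(k-1)) * (1 - Sum(p_i*q_i) / Var_total)
= (9/8) * (1 - 1.9389/3.57)
= 1.125 * 0.4569
KR-20 = 0.514

0.514


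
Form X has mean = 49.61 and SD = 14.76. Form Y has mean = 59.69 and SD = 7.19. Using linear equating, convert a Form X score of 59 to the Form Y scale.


slope = SD_Y / SD_X = 7.19 / 14.76 ~ 0.4871
intercept = mean_Y - slope * mean_X = 59.69 - (7.19 / 14.76) * 49.61 ~ 35.5236
Y = slope * X + intercept. To avoid rounding drift from the rounded slope/intercept, evaluate the equivalent form Y = mean_Y + SD_Y * (X - mean_X) / SD_X at full precision:
Y = 59.69 + 7.19 * (59 - 49.61) / 14.76
Y = 59.69 + 7.19 * 9.39 / 14.76
Y = 59.69 + 67.5141 / 14.76
Y = 59.69 + 4.5741
Y = 64.2641

64.2641


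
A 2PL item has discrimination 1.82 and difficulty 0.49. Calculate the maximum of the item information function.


For 2PL, max info at theta = b = 0.49
I_max = a^2 / 4 = 1.82^2 / 4
= 3.3124 / 4
I_max = 0.8281

0.8281


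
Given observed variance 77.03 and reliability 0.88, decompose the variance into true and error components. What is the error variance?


var_true = rxx * var_obs = 0.88 * 77.03 = 67.7864
var_error = var_obs - var_true
var_error = 77.03 - 67.7864
var_error = 9.2436

9.2436


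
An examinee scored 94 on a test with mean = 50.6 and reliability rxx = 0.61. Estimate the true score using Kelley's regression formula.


T_est = rxx * X + (1 - rxx) * mean
T_est = 0.61 * 94 + 0.39 * 50.6
T_est = 57.34 + 19.734
T_est = 77.074

77.074


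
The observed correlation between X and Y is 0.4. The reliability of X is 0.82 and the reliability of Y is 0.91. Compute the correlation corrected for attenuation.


r_corrected = rxy / sqrt(rxx * ryy)
= 0.4 / sqrt(0.82 * 0.91)
= 0.4 / sqrt(0.7462)
= 0.4 / 0.863829
r_corrected = 0.4631

0.4631


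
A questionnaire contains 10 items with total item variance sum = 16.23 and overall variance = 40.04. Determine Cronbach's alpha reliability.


alpha = (k/(k-1)) * (1 - sum(si^2)/s_total^2)
= (10/9) * (1 - 16.23/40.04)
alpha = 0.6607

0.6607


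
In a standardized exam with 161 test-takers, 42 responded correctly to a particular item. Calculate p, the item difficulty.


Item difficulty p = number correct / total examinees
p = 42 / 161
p = 0.2609

0.2609


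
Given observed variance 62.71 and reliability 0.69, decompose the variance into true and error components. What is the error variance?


var_true = rxx * var_obs = 0.69 * 62.71 = 43.2699
var_error = var_obs - var_true
var_error = 62.71 - 43.2699
var_error = 19.4401

19.4401


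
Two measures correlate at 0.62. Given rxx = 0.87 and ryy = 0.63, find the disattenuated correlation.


r_corrected = rxy / sqrt(rxx * ryy)
= 0.62 / sqrt(0.87 * 0.63)
= 0.62 / sqrt(0.5481)
= 0.62 / 0.740338
r_corrected = 0.8375

0.8375


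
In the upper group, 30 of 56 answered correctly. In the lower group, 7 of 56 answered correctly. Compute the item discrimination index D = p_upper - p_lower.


p_upper = 30/56 = 0.5357
p_lower = 7/56 = 0.125
D = 0.5357 - 0.125 = 0.4107

0.4107


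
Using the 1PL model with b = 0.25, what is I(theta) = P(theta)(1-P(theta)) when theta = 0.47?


P = 1/(1+exp(-(0.47-0.25))) = 0.5548
I = P*(1-P) = 0.5548 * 0.4452
I = 0.247

0.247


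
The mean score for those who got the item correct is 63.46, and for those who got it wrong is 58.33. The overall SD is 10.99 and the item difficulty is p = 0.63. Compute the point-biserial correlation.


q = 1 - p = 0.37
rpb = ((M1 - M0) / SD) * sqrt(p * q)
rpb = ((63.46 - 58.33) / 10.99) * sqrt(0.63 * 0.37)
rpb = 0.2254

0.2254


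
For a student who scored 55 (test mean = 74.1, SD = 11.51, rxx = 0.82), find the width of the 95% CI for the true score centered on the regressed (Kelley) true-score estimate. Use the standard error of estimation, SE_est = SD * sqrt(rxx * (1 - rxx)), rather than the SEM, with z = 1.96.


True score estimate = 0.82*55 + 0.18*74.1 = 58.438
SE_est = SD * sqrt(rxx * (1 - rxx)) = 11.51 * sqrt(0.82 * 0.18) = 11.51 * sqrt(0.1476) = 4.421998
CI = T_est +/- z * SE_est, so width = 2 * z * SE_est = 2 * 1.96 * 4.421998
Width = 17.3342

17.3342


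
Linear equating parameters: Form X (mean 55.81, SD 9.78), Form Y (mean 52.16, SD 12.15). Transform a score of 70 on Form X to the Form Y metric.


slope = SD_Y / SD_X = 12.15 / 9.78 ~ 1.2423
intercept = mean_Y - slope * mean_X = 52.16 - (12.15 / 9.78) * 55.81 ~ -17.1745
Y = slope * X + intercept. To avoid rounding drift from the rounded slope/intercept, evaluate the equivalent form Y = mean_Y + SD_Y * (X - mean_X) / SD_X at full precision:
Y = 52.16 + 12.15 * (70 - 55.81) / 9.78
Y = 52.16 + 12.15 * 14.19 / 9.78
Y = 52.16 + 172.4085 / 9.78
Y = 52.16 + 17.6287
Y = 69.7887

69.7887


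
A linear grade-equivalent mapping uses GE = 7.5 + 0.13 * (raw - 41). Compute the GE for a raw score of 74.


raw - median = 74 - 41 = 33
slope * diff = 0.13 * 33 = 4.29
GE = 7.5 + 4.29
GE = 11.79

11.79


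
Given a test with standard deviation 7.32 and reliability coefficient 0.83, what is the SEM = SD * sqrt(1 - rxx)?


SEM = SD * sqrt(1 - rxx)
SEM = 7.32 * sqrt(1 - 0.83)
SEM = 7.32 * sqrt(0.17) = 7.32 * 0.412311
SEM = 3.0181

3.0181


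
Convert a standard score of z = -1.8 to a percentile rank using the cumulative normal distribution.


CDF(z) = 0.5 * (1 + erf(z/sqrt(2)))
erf(-1.2728) = -0.9281
CDF = 0.0359
Percentile rank = 0.0359 * 100 = 3.59

3.59


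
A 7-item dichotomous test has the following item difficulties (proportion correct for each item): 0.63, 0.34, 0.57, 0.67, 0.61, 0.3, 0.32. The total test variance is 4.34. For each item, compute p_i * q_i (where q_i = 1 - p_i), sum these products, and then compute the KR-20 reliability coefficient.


For each item, compute p_i * q_i:
  Item 1: 0.63 * 0.37 = 0.2331
  Item 2: 0.34 * 0.66 = 0.2244
  Item 3: 0.57 * 0.43 = 0.2451
  Item 4: 0.67 * 0.33 = 0.2211
  Item 5: 0.61 * 0.39 = 0.2379
  Item 6: 0.3 * 0.7 = 0.21
  Item 7: 0.32 * 0.68 = 0.2176
Sum(p_i * q_i) = 0.2331 + 0.2244 + 0.2451 + 0.2211 + 0.2379 + 0.21 + 0.2176 = 1.5892
KR-20 = (k/(k-1)) * (1 - Sum(p_i*q_i) / Var_total)
= (7/6) * (1 - 1.5892/4.34)
= 1.1667 * 0.6338
KR-20 = 0.7395

0.7395


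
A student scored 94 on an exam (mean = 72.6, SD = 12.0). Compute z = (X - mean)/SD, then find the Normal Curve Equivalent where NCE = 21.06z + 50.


z = (X - mean) / SD = (94 - 72.6) / 12.0
z = 21.4 / 12.0
z = 1.7833
NCE = NCE = 21.06z + 50
Carry z at full precision (z = 21.4 / 12.0) into the conversion:
NCE = 21.06 * (21.4 / 12.0) + 50 = 450.684 / 12.0 + 50
NCE = 37.557 + 50
NCE = 87.557

87.557


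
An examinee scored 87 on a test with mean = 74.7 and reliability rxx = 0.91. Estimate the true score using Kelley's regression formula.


T_est = rxx * X + (1 - rxx) * mean
T_est = 0.91 * 87 + 0.09 * 74.7
T_est = 79.17 + 6.723
T_est = 85.893

85.893


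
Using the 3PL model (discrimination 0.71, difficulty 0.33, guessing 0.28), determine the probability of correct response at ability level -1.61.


logit = 0.71*(-1.61 - 0.33) = -1.3774
P* = 1/(1 + exp(--1.3774)) = 0.2014
P = 0.28 + (1 - 0.28) * 0.2014
P = 0.425

0.425


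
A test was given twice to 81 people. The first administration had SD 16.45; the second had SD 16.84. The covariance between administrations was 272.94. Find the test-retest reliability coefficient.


r = cov(X,Y) / (SD_X * SD_Y)
r = 272.94 / (16.45 * 16.84)
r = 272.94 / 277.018
r = 0.9853

0.9853


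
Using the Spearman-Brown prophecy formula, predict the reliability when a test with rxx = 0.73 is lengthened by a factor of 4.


r_new = (n * rxx) / (1 + (n-1) * rxx)
r_new = (4 * 0.73) / (1 + 3 * 0.73)
r_new = 2.92 / 3.19
r_new = 0.9154

0.9154


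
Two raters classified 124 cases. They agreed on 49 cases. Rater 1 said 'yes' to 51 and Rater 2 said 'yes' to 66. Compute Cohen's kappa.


P_o = 49/124 = 0.395161
P_e = (51*66 + 73*58) / 15376 = 0.494277
kappa = (P_o - P_e) / (1 - P_e)
kappa = (0.395161 - 0.494277) / (1 - 0.494277)
kappa = -0.196

-0.196


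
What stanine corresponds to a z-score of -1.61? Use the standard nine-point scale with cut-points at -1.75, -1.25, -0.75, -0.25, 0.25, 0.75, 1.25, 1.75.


Stanine boundaries: [-1.75, -1.25, -0.75, -0.25, 0.25, 0.75, 1.25, 1.75]
z = -1.61
Check each boundary:
  z >= -1.75 -> could be stanine 2
  z < -1.25
  z < -0.75
  z < -0.25
  z < 0.25
  z < 0.75
  z < 1.25
  z < 1.75
Highest qualifying boundary gives stanine = 2

2


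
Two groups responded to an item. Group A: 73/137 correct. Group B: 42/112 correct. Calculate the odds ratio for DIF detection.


Odds_A = 73/64 = 1.1406
Odds_B = 42/70 = 0.6
OR = Odds_A / Odds_B = 1.1406 / 0.6
Exactly, OR = (73 * 70) / (64 * 42) = 5110 / 2688
OR = 1.901

1.901


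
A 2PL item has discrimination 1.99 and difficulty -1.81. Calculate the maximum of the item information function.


For 2PL, max info at theta = b = -1.81
I_max = a^2 / 4 = 1.99^2 / 4
= 3.9601 / 4
I_max = 0.99

0.99


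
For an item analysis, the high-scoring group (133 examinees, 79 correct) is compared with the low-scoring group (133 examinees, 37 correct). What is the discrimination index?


p_upper = 79/133 = 0.594
p_lower = 37/133 = 0.2782
D = 0.594 - 0.2782 = 0.3158

0.3158


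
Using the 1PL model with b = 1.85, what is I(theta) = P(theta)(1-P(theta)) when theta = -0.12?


P = 1/(1+exp(-(-0.12-1.85))) = 0.1224
I = P*(1-P) = 0.1224 * 0.8776
I = 0.1074

0.1074


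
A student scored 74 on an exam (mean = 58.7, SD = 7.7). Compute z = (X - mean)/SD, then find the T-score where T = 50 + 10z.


z = (X - mean) / SD = (74 - 58.7) / 7.7
z = 15.3 / 7.7
z = 1.987
T-score = T = 50 + 10z
Carry z at full precision (z = 15.3 / 7.7) into the conversion:
T-score = 50 + 10 * (15.3 / 7.7) = 50 + 153 / 7.7
T-score = 50 + 19.8701
T-score = 69.8701

69.8701


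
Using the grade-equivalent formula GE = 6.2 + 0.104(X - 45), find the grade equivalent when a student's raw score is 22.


raw - median = 22 - 45 = -23
slope * diff = 0.104 * -23 = -2.392
GE = 6.2 + -2.392
GE = 3.808

3.808


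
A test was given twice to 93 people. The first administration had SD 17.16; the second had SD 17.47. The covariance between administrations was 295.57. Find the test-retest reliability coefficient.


r = cov(X,Y) / (SD_X * SD_Y)
r = 295.57 / (17.16 * 17.47)
r = 295.57 / 299.7852
r = 0.9859

0.9859


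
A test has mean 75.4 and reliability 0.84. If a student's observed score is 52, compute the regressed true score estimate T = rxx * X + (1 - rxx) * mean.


T_est = rxx * X + (1 - rxx) * mean
T_est = 0.84 * 52 + 0.16 * 75.4
T_est = 43.68 + 12.064
T_est = 55.744

55.744


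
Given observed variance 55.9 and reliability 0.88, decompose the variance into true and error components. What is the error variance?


var_true = rxx * var_obs = 0.88 * 55.9 = 49.192
var_error = var_obs - var_true
var_error = 55.9 - 49.192
var_error = 6.708

6.708


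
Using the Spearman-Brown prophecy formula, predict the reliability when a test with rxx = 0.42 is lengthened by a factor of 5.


r_new = (n * rxx) / (1 + (n-1) * rxx)
r_new = (5 * 0.42) / (1 + 4 * 0.42)
r_new = 2.1 / 2.68
r_new = 0.7836

0.7836


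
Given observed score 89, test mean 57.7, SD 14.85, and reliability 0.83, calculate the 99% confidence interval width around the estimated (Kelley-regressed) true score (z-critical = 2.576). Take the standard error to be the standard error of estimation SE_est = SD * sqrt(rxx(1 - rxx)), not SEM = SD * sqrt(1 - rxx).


True score estimate = 0.83*89 + 0.17*57.7 = 83.679
SE_est = SD * sqrt(rxx * (1 - rxx)) = 14.85 * sqrt(0.83 * 0.17) = 14.85 * sqrt(0.1411) = 5.578147
CI = T_est +/- z * SE_est, so width = 2 * z * SE_est = 2 * 2.576 * 5.578147
Width = 28.7386

28.7386


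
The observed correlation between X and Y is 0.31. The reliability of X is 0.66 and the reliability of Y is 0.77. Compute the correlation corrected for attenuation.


r_corrected = rxy / sqrt(rxx * ryy)
= 0.31 / sqrt(0.66 * 0.77)
= 0.31 / sqrt(0.5082)
= 0.31 / 0.712881
r_corrected = 0.4349

0.4349


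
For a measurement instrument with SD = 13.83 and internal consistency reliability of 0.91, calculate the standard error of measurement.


SEM = SD * sqrt(1 - rxx)
SEM = 13.83 * sqrt(1 - 0.91)
SEM = 13.83 * sqrt(0.09) = 13.83 * 0.3
SEM = 4.149

4.149


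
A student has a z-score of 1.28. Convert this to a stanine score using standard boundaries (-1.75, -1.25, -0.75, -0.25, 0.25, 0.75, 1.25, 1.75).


Stanine boundaries: [-1.75, -1.25, -0.75, -0.25, 0.25, 0.75, 1.25, 1.75]
z = 1.28
Check each boundary:
  z >= -1.75 -> could be stanine 2
  z >= -1.25 -> could be stanine 3
  z >= -0.75 -> could be stanine 4
  z >= -0.25 -> could be stanine 5
  z >= 0.25 -> could be stanine 6
  z >= 0.75 -> could be stanine 7
  z >= 1.25 -> could be stanine 8
  z < 1.75
Highest qualifying boundary gives stanine = 8

8


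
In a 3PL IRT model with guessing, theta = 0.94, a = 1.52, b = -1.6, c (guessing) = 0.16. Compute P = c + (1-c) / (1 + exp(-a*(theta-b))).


logit = 1.52*(0.94 - -1.6) = 3.8608
P* = 1/(1 + exp(-3.8608)) = 0.9794
P = 0.16 + (1 - 0.16) * 0.9794
P = 0.9827

0.9827


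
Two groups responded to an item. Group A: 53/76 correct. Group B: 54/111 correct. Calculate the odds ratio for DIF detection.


Odds_A = 53/23 = 2.3043
Odds_B = 54/57 = 0.9474
OR = Odds_A / Odds_B = 2.3043 / 0.9474
Exactly, OR = (53 * 57) / (23 * 54) = 3021 / 1242
OR = 2.4324

2.4324


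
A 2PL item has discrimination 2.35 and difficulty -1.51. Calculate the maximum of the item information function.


For 2PL, max info at theta = b = -1.51
I_max = a^2 / 4 = 2.35^2 / 4
= 5.5225 / 4
I_max = 1.3806

1.3806


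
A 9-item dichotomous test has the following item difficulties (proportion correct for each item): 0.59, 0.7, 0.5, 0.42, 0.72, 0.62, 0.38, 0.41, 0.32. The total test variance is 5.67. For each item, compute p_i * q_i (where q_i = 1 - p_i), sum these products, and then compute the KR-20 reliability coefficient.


For each item, compute p_i * q_i:
  Item 1: 0.59 * 0.41 = 0.2419
  Item 2: 0.7 * 0.3 = 0.21
  Item 3: 0.5 * 0.5 = 0.25
  Item 4: 0.42 * 0.58 = 0.2436
  Item 5: 0.72 * 0.28 = 0.2016
  Item 6: 0.62 * 0.38 = 0.2356
  Item 7: 0.38 * 0.62 = 0.2356
  Item 8: 0.41 * 0.59 = 0.2419
  Item 9: 0.32 * 0.68 = 0.2176
Sum(p_i * q_i) = 0.2419 + 0.21 + 0.25 + 0.2436 + 0.2016 + 0.2356 + 0.2356 + 0.2419 + 0.2176 = 2.0778
KR-20 = (k/(k-1)) * (1 - Sum(p_i*q_i) / Var_total)
= (9/8) * (1 - 2.0778/5.67)
= 1.125 * 0.6335
KR-20 = 0.7127

0.7127


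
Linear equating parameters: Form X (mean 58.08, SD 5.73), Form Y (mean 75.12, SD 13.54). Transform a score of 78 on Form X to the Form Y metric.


slope = SD_Y / SD_X = 13.54 / 5.73 ~ 2.363
intercept = mean_Y - slope * mean_X = 75.12 - (13.54 / 5.73) * 58.08 ~ -62.1231
Y = slope * X + intercept. To avoid rounding drift from the rounded slope/intercept, evaluate the equivalent form Y = mean_Y + SD_Y * (X - mean_X) / SD_X at full precision:
Y = 75.12 + 13.54 * (78 - 58.08) / 5.73
Y = 75.12 + 13.54 * 19.92 / 5.73
Y = 75.12 + 269.7168 / 5.73
Y = 75.12 + 47.071
Y = 122.191

122.191


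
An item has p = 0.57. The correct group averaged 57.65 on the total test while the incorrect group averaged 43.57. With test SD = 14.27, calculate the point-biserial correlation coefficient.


q = 1 - p = 0.43
rpb = ((M1 - M0) / SD) * sqrt(p * q)
rpb = ((57.65 - 43.57) / 14.27) * sqrt(0.57 * 0.43)
rpb = 0.4885

0.4885


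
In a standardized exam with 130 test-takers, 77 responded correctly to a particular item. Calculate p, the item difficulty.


Item difficulty p = number correct / total examinees
p = 77 / 130
p = 0.5923

0.5923


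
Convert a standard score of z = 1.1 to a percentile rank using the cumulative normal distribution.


CDF(z) = 0.5 * (1 + erf(z/sqrt(2)))
erf(0.7778) = 0.7287
CDF = 0.8643
Percentile rank = 0.8643 * 100 = 86.43

86.43


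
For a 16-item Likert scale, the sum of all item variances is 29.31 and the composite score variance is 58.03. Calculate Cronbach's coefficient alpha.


alpha = (k/(k-1)) * (1 - sum(si^2)/s_total^2)
= (16/15) * (1 - 29.31/58.03)
alpha = 0.5279

0.5279


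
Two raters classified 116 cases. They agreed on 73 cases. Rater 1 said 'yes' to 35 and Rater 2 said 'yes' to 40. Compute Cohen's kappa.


P_o = 73/116 = 0.62931
P_e = (35*40 + 81*76) / 13456 = 0.561534
kappa = (P_o - P_e) / (1 - P_e)
kappa = (0.62931 - 0.561534) / (1 - 0.561534)
kappa = 0.1546

0.1546


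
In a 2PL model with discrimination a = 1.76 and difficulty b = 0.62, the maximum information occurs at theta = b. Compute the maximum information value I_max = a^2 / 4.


For 2PL, max info at theta = b = 0.62
I_max = a^2 / 4 = 1.76^2 / 4
= 3.0976 / 4
I_max = 0.7744

0.7744


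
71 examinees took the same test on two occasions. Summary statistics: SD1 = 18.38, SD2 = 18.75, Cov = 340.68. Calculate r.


r = cov(X,Y) / (SD_X * SD_Y)
r = 340.68 / (18.38 * 18.75)
r = 340.68 / 344.625
r = 0.9886

0.9886


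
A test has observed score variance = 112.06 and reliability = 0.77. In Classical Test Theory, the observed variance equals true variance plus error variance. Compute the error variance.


var_true = rxx * var_obs = 0.77 * 112.06 = 86.2862
var_error = var_obs - var_true
var_error = 112.06 - 86.2862
var_error = 25.7738

25.7738


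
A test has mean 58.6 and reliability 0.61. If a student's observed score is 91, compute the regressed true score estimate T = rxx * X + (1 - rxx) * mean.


T_est = rxx * X + (1 - rxx) * mean
T_est = 0.61 * 91 + 0.39 * 58.6
T_est = 55.51 + 22.854
T_est = 78.364

78.364


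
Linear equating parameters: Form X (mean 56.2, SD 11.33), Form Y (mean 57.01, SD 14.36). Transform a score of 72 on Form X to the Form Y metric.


slope = SD_Y / SD_X = 14.36 / 11.33 ~ 1.2674
intercept = mean_Y - slope * mean_X = 57.01 - (14.36 / 11.33) * 56.2 ~ -14.2197
Y = slope * X + intercept. To avoid rounding drift from the rounded slope/intercept, evaluate the equivalent form Y = mean_Y + SD_Y * (X - mean_X) / SD_X at full precision:
Y = 57.01 + 14.36 * (72 - 56.2) / 11.33
Y = 57.01 + 14.36 * 15.8 / 11.33
Y = 57.01 + 226.888 / 11.33
Y = 57.01 + 20.0254
Y = 77.0354

77.0354


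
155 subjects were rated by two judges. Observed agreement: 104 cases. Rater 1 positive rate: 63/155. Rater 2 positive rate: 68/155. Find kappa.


P_o = 104/155 = 0.670968
P_e = (63*68 + 92*87) / 24025 = 0.511467
kappa = (P_o - P_e) / (1 - P_e)
kappa = (0.670968 - 0.511467) / (1 - 0.511467)
kappa = 0.3265

0.3265


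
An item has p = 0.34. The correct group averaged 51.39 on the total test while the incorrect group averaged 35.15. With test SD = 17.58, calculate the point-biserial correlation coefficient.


q = 1 - p = 0.66
rpb = ((M1 - M0) / SD) * sqrt(p * q)
rpb = ((51.39 - 35.15) / 17.58) * sqrt(0.34 * 0.66)
rpb = 0.4376

0.4376


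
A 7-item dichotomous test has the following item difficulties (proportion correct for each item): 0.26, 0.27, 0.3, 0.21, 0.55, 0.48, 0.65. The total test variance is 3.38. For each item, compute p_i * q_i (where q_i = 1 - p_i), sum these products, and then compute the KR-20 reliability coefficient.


For each item, compute p_i * q_i:
  Item 1: 0.26 * 0.74 = 0.1924
  Item 2: 0.27 * 0.73 = 0.1971
  Item 3: 0.3 * 0.7 = 0.21
  Item 4: 0.21 * 0.79 = 0.1659
  Item 5: 0.55 * 0.45 = 0.2475
  Item 6: 0.48 * 0.52 = 0.2496
  Item 7: 0.65 * 0.35 = 0.2275
Sum(p_i * q_i) = 0.1924 + 0.1971 + 0.21 + 0.1659 + 0.2475 + 0.2496 + 0.2275 = 1.49
KR-20 = (k/(k-1)) * (1 - Sum(p_i*q_i) / Var_total)
= (7/6) * (1 - 1.49/3.38)
= 1.1667 * 0.5592
KR-20 = 0.6524

0.6524


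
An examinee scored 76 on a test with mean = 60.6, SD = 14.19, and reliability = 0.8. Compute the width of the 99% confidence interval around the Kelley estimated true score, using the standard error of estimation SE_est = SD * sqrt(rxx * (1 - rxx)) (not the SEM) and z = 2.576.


True score estimate = 0.8*76 + 0.2*60.6 = 72.92
SE_est = SD * sqrt(rxx * (1 - rxx)) = 14.19 * sqrt(0.8 * 0.2) = 14.19 * sqrt(0.16) = 5.676
CI = T_est +/- z * SE_est, so width = 2 * z * SE_est = 2 * 2.576 * 5.676
Width = 29.2428

29.2428


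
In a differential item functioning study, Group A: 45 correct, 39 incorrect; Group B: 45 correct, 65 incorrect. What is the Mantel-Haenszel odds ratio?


Odds_A = 45/39 = 1.1538
Odds_B = 45/65 = 0.6923
OR = Odds_A / Odds_B = 1.1538 / 0.6923
Exactly, OR = (45 * 65) / (39 * 45) = 2925 / 1755
OR = 1.6667

1.6667


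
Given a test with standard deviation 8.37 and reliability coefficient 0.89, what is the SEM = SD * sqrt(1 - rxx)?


SEM = SD * sqrt(1 - rxx)
SEM = 8.37 * sqrt(1 - 0.89)
SEM = 8.37 * sqrt(0.11) = 8.37 * 0.331662
SEM = 2.776

2.776


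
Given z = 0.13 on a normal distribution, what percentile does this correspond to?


CDF(z) = 0.5 * (1 + erf(z/sqrt(2)))
erf(0.0919) = 0.1034
CDF = 0.5517
Percentile rank = 0.5517 * 100 = 55.17

55.17


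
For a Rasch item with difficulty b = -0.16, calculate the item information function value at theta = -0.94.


P = 1/(1+exp(-(-0.94--0.16))) = 0.3143
I = P*(1-P) = 0.3143 * 0.6857
I = 0.2155

0.2155


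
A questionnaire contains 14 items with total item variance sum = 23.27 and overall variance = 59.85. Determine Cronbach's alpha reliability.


alpha = (k/(k-1)) * (1 - sum(si^2)/s_total^2)
= (14/13) * (1 - 23.27/59.85)
alpha = 0.6582

0.6582


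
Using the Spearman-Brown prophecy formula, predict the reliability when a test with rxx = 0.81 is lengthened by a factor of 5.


r_new = (n * rxx) / (1 + (n-1) * rxx)
r_new = (5 * 0.81) / (1 + 4 * 0.81)
r_new = 4.05 / 4.24
r_new = 0.9552

0.9552


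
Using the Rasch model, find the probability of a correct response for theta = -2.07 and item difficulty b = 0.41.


theta - b = -2.07 - 0.41 = -2.48
exp(-(theta - b)) = exp(2.48) = 11.9413
P = 1 / (1 + 11.9413)
P = 0.0773

0.0773


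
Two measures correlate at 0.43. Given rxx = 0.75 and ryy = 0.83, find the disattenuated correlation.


r_corrected = rxy / sqrt(rxx * ryy)
= 0.43 / sqrt(0.75 * 0.83)
= 0.43 / sqrt(0.6225)
= 0.43 / 0.788987
r_corrected = 0.545

0.545


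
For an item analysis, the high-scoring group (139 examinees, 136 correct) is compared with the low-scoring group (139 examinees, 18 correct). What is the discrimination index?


p_upper = 136/139 = 0.9784
p_lower = 18/139 = 0.1295
D = 0.9784 - 0.1295 = 0.8489

0.8489


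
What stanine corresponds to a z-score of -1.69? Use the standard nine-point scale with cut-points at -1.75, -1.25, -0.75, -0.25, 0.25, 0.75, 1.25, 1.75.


Stanine boundaries: [-1.75, -1.25, -0.75, -0.25, 0.25, 0.75, 1.25, 1.75]
z = -1.69
Check each boundary:
  z >= -1.75 -> could be stanine 2
  z < -1.25
  z < -0.75
  z < -0.25
  z < 0.25
  z < 0.75
  z < 1.25
  z < 1.75
Highest qualifying boundary gives stanine = 2

2


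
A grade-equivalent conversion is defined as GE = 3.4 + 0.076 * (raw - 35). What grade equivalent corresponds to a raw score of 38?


raw - median = 38 - 35 = 3
slope * diff = 0.076 * 3 = 0.228
GE = 3.4 + 0.228
GE = 3.628

3.628


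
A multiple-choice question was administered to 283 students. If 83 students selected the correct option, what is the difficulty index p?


Item difficulty p = number correct / total examinees
p = 83 / 283
p = 0.2933

0.2933


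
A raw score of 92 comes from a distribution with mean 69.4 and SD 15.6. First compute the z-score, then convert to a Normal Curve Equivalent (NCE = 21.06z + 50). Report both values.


z = (X - mean) / SD = (92 - 69.4) / 15.6
z = 22.6 / 15.6
z = 1.4487
NCE = NCE = 21.06z + 50
Carry z at full precision (z = 22.6 / 15.6) into the conversion:
NCE = 21.06 * (22.6 / 15.6) + 50 = 475.956 / 15.6 + 50
NCE = 30.51 + 50
NCE = 80.51

80.51


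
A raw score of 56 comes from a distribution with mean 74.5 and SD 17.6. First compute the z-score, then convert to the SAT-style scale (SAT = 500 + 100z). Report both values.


z = (X - mean) / SD = (56 - 74.5) / 17.6
z = -18.5 / 17.6
z = -1.0511
SAT-scale = SAT = 500 + 100z
Carry z at full precision (z = -18.5 / 17.6) into the conversion:
SAT-scale = 500 + 100 * (-18.5 / 17.6) = 500 + -1850 / 17.6
SAT-scale = 500 + -105.1136
SAT-scale = 394.8864

394.8864


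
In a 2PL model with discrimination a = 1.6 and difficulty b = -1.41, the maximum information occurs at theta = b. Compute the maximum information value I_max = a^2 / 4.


For 2PL, max info at theta = b = -1.41
I_max = a^2 / 4 = 1.6^2 / 4
= 2.56 / 4
I_max = 0.64

0.64


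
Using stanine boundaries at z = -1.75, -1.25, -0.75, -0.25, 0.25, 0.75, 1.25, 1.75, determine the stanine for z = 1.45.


Stanine boundaries: [-1.75, -1.25, -0.75, -0.25, 0.25, 0.75, 1.25, 1.75]
z = 1.45
Check each boundary:
  z >= -1.75 -> could be stanine 2
  z >= -1.25 -> could be stanine 3
  z >= -0.75 -> could be stanine 4
  z >= -0.25 -> could be stanine 5
  z >= 0.25 -> could be stanine 6
  z >= 0.75 -> could be stanine 7
  z >= 1.25 -> could be stanine 8
  z < 1.75
Highest qualifying boundary gives stanine = 8

8


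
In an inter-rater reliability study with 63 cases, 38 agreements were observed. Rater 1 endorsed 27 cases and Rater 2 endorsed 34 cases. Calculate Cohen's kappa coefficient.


P_o = 38/63 = 0.603175
P_e = (27*34 + 36*29) / 3969 = 0.494331
kappa = (P_o - P_e) / (1 - P_e)
kappa = (0.603175 - 0.494331) / (1 - 0.494331)
kappa = 0.2152

0.2152


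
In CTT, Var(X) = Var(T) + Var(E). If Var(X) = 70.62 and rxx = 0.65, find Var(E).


var_true = rxx * var_obs = 0.65 * 70.62 = 45.903
var_error = var_obs - var_true
var_error = 70.62 - 45.903
var_error = 24.717

24.717


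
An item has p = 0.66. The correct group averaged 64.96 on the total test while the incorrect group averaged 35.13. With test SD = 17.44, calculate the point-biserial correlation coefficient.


q = 1 - p = 0.34
rpb = ((M1 - M0) / SD) * sqrt(p * q)
rpb = ((64.96 - 35.13) / 17.44) * sqrt(0.66 * 0.34)
rpb = 0.8102

0.8102


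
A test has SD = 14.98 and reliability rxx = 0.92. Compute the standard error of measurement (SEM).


SEM = SD * sqrt(1 - rxx)
SEM = 14.98 * sqrt(1 - 0.92)
SEM = 14.98 * sqrt(0.08) = 14.98 * 0.282843
SEM = 4.237

4.237


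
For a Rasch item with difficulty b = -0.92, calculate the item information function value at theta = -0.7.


P = 1/(1+exp(-(-0.7--0.92))) = 0.5548
I = P*(1-P) = 0.5548 * 0.4452
I = 0.247

0.247


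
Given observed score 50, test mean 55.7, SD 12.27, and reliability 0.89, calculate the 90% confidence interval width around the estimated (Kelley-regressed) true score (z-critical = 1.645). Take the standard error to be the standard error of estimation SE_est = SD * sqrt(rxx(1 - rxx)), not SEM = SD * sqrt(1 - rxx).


True score estimate = 0.89*50 + 0.11*55.7 = 50.627
SE_est = SD * sqrt(rxx * (1 - rxx)) = 12.27 * sqrt(0.89 * 0.11) = 12.27 * sqrt(0.0979) = 3.839157
CI = T_est +/- z * SE_est, so width = 2 * z * SE_est = 2 * 1.645 * 3.839157
Width = 12.6308

12.6308


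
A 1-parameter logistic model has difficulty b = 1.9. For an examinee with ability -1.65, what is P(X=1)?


theta - b = -1.65 - 1.9 = -3.55
exp(-(theta - b)) = exp(3.55) = 34.8133
P = 1 / (1 + 34.8133)
P = 0.0279

0.0279


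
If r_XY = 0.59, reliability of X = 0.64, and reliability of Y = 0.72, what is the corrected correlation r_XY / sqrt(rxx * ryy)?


r_corrected = rxy / sqrt(rxx * ryy)
= 0.59 / sqrt(0.64 * 0.72)
= 0.59 / sqrt(0.4608)
= 0.59 / 0.678823
r_corrected = 0.8692

0.8692


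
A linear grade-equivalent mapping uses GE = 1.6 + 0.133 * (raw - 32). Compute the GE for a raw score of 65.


raw - median = 65 - 32 = 33
slope * diff = 0.133 * 33 = 4.389
GE = 1.6 + 4.389
GE = 5.989

5.989


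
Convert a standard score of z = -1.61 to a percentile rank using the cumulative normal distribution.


CDF(z) = 0.5 * (1 + erf(z/sqrt(2)))
erf(-1.1384) = -0.8926
CDF = 0.0537
Percentile rank = 0.0537 * 100 = 5.37

5.37


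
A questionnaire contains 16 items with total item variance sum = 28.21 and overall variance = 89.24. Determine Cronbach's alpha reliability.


alpha = (k/(k-1)) * (1 - sum(si^2)/s_total^2)
= (16/15) * (1 - 28.21/89.24)
alpha = 0.7295

0.7295


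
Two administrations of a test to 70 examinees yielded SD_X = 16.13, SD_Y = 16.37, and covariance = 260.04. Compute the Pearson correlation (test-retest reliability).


r = cov(X,Y) / (SD_X * SD_Y)
r = 260.04 / (16.13 * 16.37)
r = 260.04 / 264.0481
r = 0.9848

0.9848


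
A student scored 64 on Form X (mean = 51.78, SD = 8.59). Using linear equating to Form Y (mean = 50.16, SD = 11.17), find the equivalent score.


slope = SD_Y / SD_X = 11.17 / 8.59 ~ 1.3003
intercept = mean_Y - slope * mean_X = 50.16 - (11.17 / 8.59) * 51.78 ~ -17.1721
Y = slope * X + intercept. To avoid rounding drift from the rounded slope/intercept, evaluate the equivalent form Y = mean_Y + SD_Y * (X - mean_X) / SD_X at full precision:
Y = 50.16 + 11.17 * (64 - 51.78) / 8.59
Y = 50.16 + 11.17 * 12.22 / 8.59
Y = 50.16 + 136.4974 / 8.59
Y = 50.16 + 15.8903
Y = 66.0503

66.0503


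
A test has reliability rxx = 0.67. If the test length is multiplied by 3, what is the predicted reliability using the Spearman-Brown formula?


r_new = (n * rxx) / (1 + (n-1) * rxx)
r_new = (3 * 0.67) / (1 + 2 * 0.67)
r_new = 2.01 / 2.34
r_new = 0.859

0.859


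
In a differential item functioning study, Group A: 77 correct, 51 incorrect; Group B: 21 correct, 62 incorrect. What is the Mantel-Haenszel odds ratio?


Odds_A = 77/51 = 1.5098
Odds_B = 21/62 = 0.3387
OR = Odds_A / Odds_B = 1.5098 / 0.3387
Exactly, OR = (77 * 62) / (51 * 21) = 4774 / 1071
OR = 4.4575

4.4575


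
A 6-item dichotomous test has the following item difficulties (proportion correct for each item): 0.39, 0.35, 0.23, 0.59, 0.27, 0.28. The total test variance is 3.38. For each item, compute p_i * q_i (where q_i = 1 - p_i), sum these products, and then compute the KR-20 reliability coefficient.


For each item, compute p_i * q_i:
  Item 1: 0.39 * 0.61 = 0.2379
  Item 2: 0.35 * 0.65 = 0.2275
  Item 3: 0.23 * 0.77 = 0.1771
  Item 4: 0.59 * 0.41 = 0.2419
  Item 5: 0.27 * 0.73 = 0.1971
  Item 6: 0.28 * 0.72 = 0.2016
Sum(p_i * q_i) = 0.2379 + 0.2275 + 0.1771 + 0.2419 + 0.1971 + 0.2016 = 1.2831
KR-20 = (k/(k-1)) * (1 - Sum(p_i*q_i) / Var_total)
= (6/5) * (1 - 1.2831/3.38)
= 1.2 * 0.6204
KR-20 = 0.7445

0.7445


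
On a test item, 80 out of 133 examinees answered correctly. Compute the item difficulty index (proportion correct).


Item difficulty p = number correct / total examinees
p = 80 / 133
p = 0.6015

0.6015


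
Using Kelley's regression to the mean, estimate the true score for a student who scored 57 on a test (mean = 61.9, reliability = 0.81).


T_est = rxx * X + (1 - rxx) * mean
T_est = 0.81 * 57 + 0.19 * 61.9
T_est = 46.17 + 11.761
T_est = 57.931

57.931


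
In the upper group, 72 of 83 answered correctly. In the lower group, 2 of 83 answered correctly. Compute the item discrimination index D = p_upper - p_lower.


p_upper = 72/83 = 0.8675
p_lower = 2/83 = 0.0241
D = 0.8675 - 0.0241 = 0.8434

0.8434


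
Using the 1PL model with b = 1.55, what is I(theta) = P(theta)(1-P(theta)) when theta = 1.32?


P = 1/(1+exp(-(1.32-1.55))) = 0.4428
I = P*(1-P) = 0.4428 * 0.5572
I = 0.2467

0.2467


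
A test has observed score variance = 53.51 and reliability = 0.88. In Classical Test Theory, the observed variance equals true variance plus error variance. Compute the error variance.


var_true = rxx * var_obs = 0.88 * 53.51 = 47.0888
var_error = var_obs - var_true
var_error = 53.51 - 47.0888
var_error = 6.4212

6.4212


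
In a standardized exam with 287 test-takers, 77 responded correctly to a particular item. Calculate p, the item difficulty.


Item difficulty p = number correct / total examinees
p = 77 / 287
p = 0.2683

0.2683


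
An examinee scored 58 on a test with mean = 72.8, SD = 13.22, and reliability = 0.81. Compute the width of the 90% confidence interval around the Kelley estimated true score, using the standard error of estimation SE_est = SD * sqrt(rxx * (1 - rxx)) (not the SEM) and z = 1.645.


True score estimate = 0.81*58 + 0.19*72.8 = 60.812
SE_est = SD * sqrt(rxx * (1 - rxx)) = 13.22 * sqrt(0.81 * 0.19) = 13.22 * sqrt(0.1539) = 5.186218
CI = T_est +/- z * SE_est, so width = 2 * z * SE_est = 2 * 1.645 * 5.186218
Width = 17.0627

17.0627


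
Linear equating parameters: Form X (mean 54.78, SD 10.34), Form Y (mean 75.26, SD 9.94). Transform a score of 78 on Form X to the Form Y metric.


slope = SD_Y / SD_X = 9.94 / 10.34 ~ 0.9613
intercept = mean_Y - slope * mean_X = 75.26 - (9.94 / 10.34) * 54.78 ~ 22.5991
Y = slope * X + intercept. To avoid rounding drift from the rounded slope/intercept, evaluate the equivalent form Y = mean_Y + SD_Y * (X - mean_X) / SD_X at full precision:
Y = 75.26 + 9.94 * (78 - 54.78) / 10.34
Y = 75.26 + 9.94 * 23.22 / 10.34
Y = 75.26 + 230.8068 / 10.34
Y = 75.26 + 22.3217
Y = 97.5817

97.5817


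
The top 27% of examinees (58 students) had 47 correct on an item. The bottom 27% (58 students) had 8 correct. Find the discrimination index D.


p_upper = 47/58 = 0.8103
p_lower = 8/58 = 0.1379
D = 0.8103 - 0.1379 = 0.6724

0.6724


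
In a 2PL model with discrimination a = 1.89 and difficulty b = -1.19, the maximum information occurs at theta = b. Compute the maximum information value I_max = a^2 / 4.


For 2PL, max info at theta = b = -1.19
I_max = a^2 / 4 = 1.89^2 / 4
= 3.5721 / 4
I_max = 0.893

0.893


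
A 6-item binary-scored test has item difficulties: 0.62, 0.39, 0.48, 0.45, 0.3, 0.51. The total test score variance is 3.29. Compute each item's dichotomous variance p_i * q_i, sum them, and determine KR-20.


For each item, compute p_i * q_i:
  Item 1: 0.62 * 0.38 = 0.2356
  Item 2: 0.39 * 0.61 = 0.2379
  Item 3: 0.48 * 0.52 = 0.2496
  Item 4: 0.45 * 0.55 = 0.2475
  Item 5: 0.3 * 0.7 = 0.21
  Item 6: 0.51 * 0.49 = 0.2499
Sum(p_i * q_i) = 0.2356 + 0.2379 + 0.2496 + 0.2475 + 0.21 + 0.2499 = 1.4305
KR-20 = (k/(k-1)) * (1 - Sum(p_i*q_i) / Var_total)
= (6/5) * (1 - 1.4305/3.29)
= 1.2 * 0.5652
KR-20 = 0.6782

0.6782


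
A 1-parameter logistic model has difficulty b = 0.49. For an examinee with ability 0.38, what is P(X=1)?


theta - b = 0.38 - 0.49 = -0.11
exp(-(theta - b)) = exp(0.11) = 1.1163
P = 1 / (1 + 1.1163)
P = 0.4725

0.4725


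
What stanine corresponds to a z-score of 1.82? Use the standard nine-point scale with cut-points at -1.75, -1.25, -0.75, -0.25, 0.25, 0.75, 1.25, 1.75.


Stanine boundaries: [-1.75, -1.25, -0.75, -0.25, 0.25, 0.75, 1.25, 1.75]
z = 1.82
Check each boundary:
  z >= -1.75 -> could be stanine 2
  z >= -1.25 -> could be stanine 3
  z >= -0.75 -> could be stanine 4
  z >= -0.25 -> could be stanine 5
  z >= 0.25 -> could be stanine 6
  z >= 0.75 -> could be stanine 7
  z >= 1.25 -> could be stanine 8
  z >= 1.75 -> could be stanine 9
Highest qualifying boundary gives stanine = 9

9
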